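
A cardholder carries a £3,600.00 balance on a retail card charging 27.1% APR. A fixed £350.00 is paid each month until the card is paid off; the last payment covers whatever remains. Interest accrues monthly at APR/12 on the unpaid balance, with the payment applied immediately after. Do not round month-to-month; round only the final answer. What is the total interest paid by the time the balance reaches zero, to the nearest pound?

£543

Monthly rate r = 27.1%/12 = 2.25833% = 0.0225833.
Payoff takes n = ⌈−ln(1 − rB₀/P)/ln(1+r)⌉ = ⌈11.837⌉ = 12 payments; the last is £293.37.
Total paid = 11·£350.00 + £293.37 = £4,143.37.
Total interest = total paid − principal = £4,143.37 − £3,600.00 = £543.37.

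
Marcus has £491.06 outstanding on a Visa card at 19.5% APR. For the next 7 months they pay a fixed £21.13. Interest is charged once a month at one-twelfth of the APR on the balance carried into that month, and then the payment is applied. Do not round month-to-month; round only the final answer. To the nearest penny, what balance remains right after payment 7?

Monthly rate r = 19.5%/12 = 1.625% = 0.01625.
Each month: B ← B·(1+r) − £21.13.
Month 1: interest £7.98; balance after payment £477.91.
Month 2: interest £7.77; balance after payment £464.55.
Month 3: interest £7.55; balance after payment £450.96.
Month 4: interest £7.33; balance after payment £437.16.
Month 5: interest £7.10; balance after payment £423.14.
Month 6: interest £6.88; balance after payment £408.88.
Month 7: interest £6.64; balance after payment £394.40.

£394.40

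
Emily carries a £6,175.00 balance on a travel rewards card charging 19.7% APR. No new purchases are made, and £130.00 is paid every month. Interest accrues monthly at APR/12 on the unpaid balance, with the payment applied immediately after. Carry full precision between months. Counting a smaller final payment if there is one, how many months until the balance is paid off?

Monthly rate r = 19.7%/12 = 1.64167% = 0.0164167.
Recurrence: B ← B·(1+r) − £130.00.
Month 1: interest £101.37; balance after payment £6,146.37.
Month 2: interest £100.90; balance after payment £6,117.28.
Closed form: n = −ln(1 − rB₀/P)/ln(1+r) = −ln(0.22021)/ln(1.01642) ≈ 92.928, so the balance reaches zero during payment 93.

93 months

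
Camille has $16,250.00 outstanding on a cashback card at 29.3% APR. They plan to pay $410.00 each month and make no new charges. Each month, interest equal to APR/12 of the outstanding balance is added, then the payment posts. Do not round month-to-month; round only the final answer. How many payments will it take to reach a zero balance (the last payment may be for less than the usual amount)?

143 payments

Monthly rate r = 29.3%/12 = 2.44167% = 0.0244167.
Recurrence: B ← B·(1+r) − $410.00.
Month 1: interest $396.77; balance after payment $16,236.77.
Month 2: interest $396.45; balance after payment $16,223.22.
Closed form: n = −ln(1 − rB₀/P)/ln(1+r) = −ln(0.032266)/ln(1.02442) ≈ 142.341, so the balance reaches zero during payment 143.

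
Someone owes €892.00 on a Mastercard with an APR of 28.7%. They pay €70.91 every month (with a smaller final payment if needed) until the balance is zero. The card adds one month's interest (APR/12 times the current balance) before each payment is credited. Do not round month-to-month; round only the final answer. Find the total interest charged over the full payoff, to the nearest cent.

€181.87

Monthly rate r = 28.7%/12 = 2.39167% = 0.0239167.
Payoff takes n = ⌈−ln(1 − rB₀/P)/ln(1+r)⌉ = ⌈15.143⌉ = 16 payments; the last is €10.22.
Total paid = 15·€70.91 + €10.22 = €1,073.87.
Total interest = total paid − principal = €1,073.87 − €892.00 = €181.87.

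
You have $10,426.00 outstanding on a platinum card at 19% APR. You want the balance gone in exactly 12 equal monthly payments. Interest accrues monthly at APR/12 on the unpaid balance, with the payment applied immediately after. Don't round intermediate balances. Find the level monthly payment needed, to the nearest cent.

$960.82

Monthly rate r = 19%/12 = 1.58333% = 0.0158333.
Level-payment amortization: P = B₀·r / (1 − (1+r)^(−n)) = 10426.00·0.0158333 / (1 − 1.01583^(−12)).
Denominator 1 − (1+r)^(−12) = 0.171809041.
P = 165.078 / 0.171809041 ≈ 960.82.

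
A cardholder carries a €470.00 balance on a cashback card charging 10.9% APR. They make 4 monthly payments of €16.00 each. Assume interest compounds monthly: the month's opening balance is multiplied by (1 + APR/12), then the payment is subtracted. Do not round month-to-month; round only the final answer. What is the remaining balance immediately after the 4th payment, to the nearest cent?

€422.43

Monthly rate r = 10.9%/12 = 0.908333% = 0.00908333.
Each month: B ← B·(1+r) − €16.00.
Month 1: interest €4.27; balance after payment €458.27.
Month 2: interest €4.16; balance after payment €446.43.
Month 3: interest €4.06; balance after payment €434.49.
Month 4: interest €3.95; balance after payment €422.43.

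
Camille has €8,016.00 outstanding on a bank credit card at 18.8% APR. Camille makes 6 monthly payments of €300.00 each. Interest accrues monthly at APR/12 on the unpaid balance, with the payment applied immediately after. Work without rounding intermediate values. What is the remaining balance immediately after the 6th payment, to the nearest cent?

€6,927.65

Monthly rate r = 18.8%/12 = 1.56667% = 0.0156667.
Each month: B ← B·(1+r) − €300.00.
Month 1: interest €125.58; balance after payment €7,841.58.
Month 2: interest €122.85; balance after payment €7,664.44.
Month 3: interest €120.08; balance after payment €7,484.51.
Month 4: interest €117.26; balance after payment €7,301.77.
Month 5: interest €114.39; balance after payment €7,116.16.
Month 6: interest €111.49; balance after payment €6,927.65.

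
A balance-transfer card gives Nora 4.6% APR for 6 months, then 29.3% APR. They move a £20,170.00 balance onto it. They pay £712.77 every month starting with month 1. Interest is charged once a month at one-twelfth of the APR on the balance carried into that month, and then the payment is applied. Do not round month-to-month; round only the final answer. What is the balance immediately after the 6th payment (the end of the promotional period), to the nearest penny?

£16,320.56

Promo months 1–6 at r₀ = 4.6%/12 = 0.00383333; months 7+ at r₁ = 29.3%/12 = 0.0244167.
After month 6: iterate B ← B·(1+r₀) − £712.77 for 6 months → £16,320.56.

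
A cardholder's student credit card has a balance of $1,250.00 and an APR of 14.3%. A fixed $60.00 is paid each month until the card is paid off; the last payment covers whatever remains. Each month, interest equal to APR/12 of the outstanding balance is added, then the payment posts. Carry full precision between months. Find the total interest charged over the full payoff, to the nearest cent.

Monthly rate r = 14.3%/12 = 1.19167% = 0.0119167.
Payoff takes n = ⌈−ln(1 − rB₀/P)/ln(1+r)⌉ = ⌈24.090⌉ = 25 payments; the last is $5.40.
Total paid = 24·$60.00 + $5.40 = $1,445.40.
Total interest = total paid − principal = $1,445.40 − $1,250.00 = $195.40.

$195.40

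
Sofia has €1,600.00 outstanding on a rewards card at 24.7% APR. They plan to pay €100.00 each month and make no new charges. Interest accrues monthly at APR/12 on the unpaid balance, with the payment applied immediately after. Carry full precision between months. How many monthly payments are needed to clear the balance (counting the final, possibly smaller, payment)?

Monthly rate r = 24.7%/12 = 2.05833% = 0.0205833.
Recurrence: B ← B·(1+r) − €100.00.
Month 1: interest €32.93; balance after payment €1,532.93.
Month 2: interest €31.55; balance after payment €1,464.49.
Closed form: n = −ln(1 − rB₀/P)/ln(1+r) = −ln(0.67067)/ln(1.02058) ≈ 19.607, so the balance reaches zero during payment 20.

20 months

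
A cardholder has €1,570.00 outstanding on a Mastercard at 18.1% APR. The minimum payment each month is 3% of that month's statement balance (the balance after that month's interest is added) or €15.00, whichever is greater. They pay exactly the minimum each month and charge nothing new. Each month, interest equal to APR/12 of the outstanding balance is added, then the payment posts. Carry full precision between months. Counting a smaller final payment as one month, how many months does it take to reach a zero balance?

121 months

Monthly rate r = 18.1%/12 = 1.50833% = 0.0150833.
While 3% of the post-interest balance exceeds €15.00, each month B ← (B·(1+r))·(1 − 0.03), i.e. B shrinks by the factor (1+r)·0.97 = 0.98463.
This holds for months 1–75. Entering month 76 the balance is €491.37; 3% of the post-interest balance is now below €15.00, so the flat €15.00 minimum applies from here.
From month 76 a fixed €15.00 at rate r clears €491.37 in 46 more payments. Total: 75 + 46 = 121 months.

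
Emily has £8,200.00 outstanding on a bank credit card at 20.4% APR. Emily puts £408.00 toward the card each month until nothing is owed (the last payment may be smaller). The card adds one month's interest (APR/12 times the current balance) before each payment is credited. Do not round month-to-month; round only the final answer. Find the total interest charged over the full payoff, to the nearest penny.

£1,918.65

Monthly rate r = 20.4%/12 = 1.7% = 0.017.
Payoff takes n = ⌈−ln(1 − rB₀/P)/ln(1+r)⌉ = ⌈24.799⌉ = 25 payments; the last is £326.65.
Total paid = 24·£408.00 + £326.65 = £10,118.65.
Total interest = total paid − principal = £10,118.65 − £8,200.00 = £1,918.65.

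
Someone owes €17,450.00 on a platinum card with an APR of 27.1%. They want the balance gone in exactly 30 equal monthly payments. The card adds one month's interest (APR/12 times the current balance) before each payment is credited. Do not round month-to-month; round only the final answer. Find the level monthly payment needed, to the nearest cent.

Monthly rate r = 27.1%/12 = 2.25833% = 0.0225833.
Level-payment amortization: P = B₀·r / (1 − (1+r)^(−n)) = 17450.00·0.0225833 / (1 − 1.02258^(−30)).
Denominator 1 − (1+r)^(−30) = 0.488272569.
P = 394.079 / 0.488272569 ≈ 807.09.

€807.09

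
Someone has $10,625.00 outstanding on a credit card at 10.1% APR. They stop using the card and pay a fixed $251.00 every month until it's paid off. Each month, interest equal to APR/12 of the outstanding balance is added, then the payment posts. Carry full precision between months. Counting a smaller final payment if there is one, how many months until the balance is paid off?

Monthly rate r = 10.1%/12 = 0.841667% = 0.00841667.
Recurrence: B ← B·(1+r) − $251.00.
Month 1: interest $89.43; balance after payment $10,463.43.
Month 2: interest $88.07; balance after payment $10,300.49.
Closed form: n = −ln(1 − rB₀/P)/ln(1+r) = −ln(0.64372)/ln(1.00842) ≈ 52.556, so the balance reaches zero during payment 53.

53 payments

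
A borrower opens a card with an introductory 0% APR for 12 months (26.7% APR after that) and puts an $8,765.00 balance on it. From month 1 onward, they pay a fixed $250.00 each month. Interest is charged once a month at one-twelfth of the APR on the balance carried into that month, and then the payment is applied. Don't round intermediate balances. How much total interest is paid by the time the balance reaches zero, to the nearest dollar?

$2,411

Promo months 1–12 at r₀ = 0%/12 = 0; months 13+ at r₁ = 26.7%/12 = 0.02225.
After month 12 (no interest yet): B = $8,765.00 − 12·$250.00 = $5,765.00.
Then at r₁ with $250.00/mo: n₂ = −ln(1 − r₁·B/P)/ln(1+r₁) ≈ 32.70 → 33 more payments.
Total paid = 44·$250.00 + $176.33 = $11,176.33; interest = $11,176.33 − $8,765.00 = $2,411.33.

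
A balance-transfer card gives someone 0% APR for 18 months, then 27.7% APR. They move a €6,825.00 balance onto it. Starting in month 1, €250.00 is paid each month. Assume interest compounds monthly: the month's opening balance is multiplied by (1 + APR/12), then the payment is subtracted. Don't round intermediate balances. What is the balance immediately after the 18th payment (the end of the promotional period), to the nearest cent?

€2,325.00

Promo months 1–18 at r₀ = 0%/12 = 0; months 19+ at r₁ = 27.7%/12 = 0.0230833.
After month 18 (no interest yet): B = €6,825.00 − 18·€250.00 = €2,325.00.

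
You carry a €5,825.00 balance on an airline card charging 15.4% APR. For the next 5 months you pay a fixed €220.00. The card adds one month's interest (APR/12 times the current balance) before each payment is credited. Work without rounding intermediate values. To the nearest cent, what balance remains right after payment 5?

€5,079.89

Monthly rate r = 15.4%/12 = 1.28333% = 0.0128333.
Each month: B ← B·(1+r) − €220.00.
Month 1: interest €74.75; balance after payment €5,679.75.
Month 2: interest €72.89; balance after payment €5,532.64.
Month 3: interest €71.00; balance after payment €5,383.65.
Month 4: interest €69.09; balance after payment €5,232.74.
Month 5: interest €67.15; balance after payment €5,079.89.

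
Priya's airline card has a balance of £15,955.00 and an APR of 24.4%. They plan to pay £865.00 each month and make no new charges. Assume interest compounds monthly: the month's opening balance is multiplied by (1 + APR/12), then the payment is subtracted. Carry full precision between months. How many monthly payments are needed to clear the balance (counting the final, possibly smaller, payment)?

24 payments

Monthly rate r = 24.4%/12 = 2.03333% = 0.0203333.
Recurrence: B ← B·(1+r) − £865.00.
Month 1: interest £324.42; balance after payment £15,414.42.
Month 2: interest £313.43; balance after payment £14,862.84.
Closed form: n = −ln(1 − rB₀/P)/ln(1+r) = −ln(0.62495)/ln(1.02033) ≈ 23.353, so the balance reaches zero during payment 24.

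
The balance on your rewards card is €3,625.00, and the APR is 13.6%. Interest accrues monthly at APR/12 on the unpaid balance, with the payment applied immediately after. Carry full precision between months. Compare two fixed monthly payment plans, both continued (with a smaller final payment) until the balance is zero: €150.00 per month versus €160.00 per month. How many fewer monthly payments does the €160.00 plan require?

2 fewer payments

Monthly rate r = 13.6%/12 = 1.13333% = 0.0113333.
At €150.00/mo: n = ⌈−ln(1 − rB₀/P)/ln(1+r)⌉ = 29 payments (last €60.15); total interest = total paid − €3,625.00 = €635.15.
At €160.00/mo: 27 payments (last €53.32); total interest €588.32.
Payments saved = 29 − 27 = 2.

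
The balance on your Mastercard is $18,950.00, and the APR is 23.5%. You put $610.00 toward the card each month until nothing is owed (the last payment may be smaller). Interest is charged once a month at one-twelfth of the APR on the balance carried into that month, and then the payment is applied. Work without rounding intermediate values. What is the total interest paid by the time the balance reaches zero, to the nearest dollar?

Monthly rate r = 23.5%/12 = 1.95833% = 0.0195833.
Payoff takes n = ⌈−ln(1 − rB₀/P)/ln(1+r)⌉ = ⌈48.336⌉ = 49 payments; the last is $206.30.
Total paid = 48·$610.00 + $206.30 = $29,486.30.
Total interest = total paid − principal = $29,486.30 − $18,950.00 = $10,536.30.

$10,536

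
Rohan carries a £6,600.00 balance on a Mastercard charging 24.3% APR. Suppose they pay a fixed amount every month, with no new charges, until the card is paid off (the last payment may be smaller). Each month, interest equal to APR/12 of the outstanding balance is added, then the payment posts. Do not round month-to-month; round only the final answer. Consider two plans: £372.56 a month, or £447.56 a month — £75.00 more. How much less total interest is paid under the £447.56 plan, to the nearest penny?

£337.81

Monthly rate r = 24.3%/12 = 2.025% = 0.02025.
At £372.56/mo: n = ⌈−ln(1 − rB₀/P)/ln(1+r)⌉ = 23 payments (last £61.13); total interest = total paid − £6,600.00 = £1,657.45.
At £447.56/mo: 18 payments (last £311.12); total interest £1,319.64.
Interest saved = £1,657.45 − £1,319.64 = £337.81.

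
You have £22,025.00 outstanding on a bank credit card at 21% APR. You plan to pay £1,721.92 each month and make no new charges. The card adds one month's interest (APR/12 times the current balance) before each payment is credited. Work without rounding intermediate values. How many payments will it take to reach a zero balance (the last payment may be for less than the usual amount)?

Monthly rate r = 21%/12 = 1.75% = 0.0175.
Recurrence: B ← B·(1+r) − £1,721.92.
Month 1: interest £385.44; balance after payment £20,688.52.
Month 2: interest £362.05; balance after payment £19,328.65.
Closed form: n = −ln(1 − rB₀/P)/ln(1+r) = −ln(0.77616)/ln(1.0175) ≈ 14.606, so the balance reaches zero during payment 15.

15 payments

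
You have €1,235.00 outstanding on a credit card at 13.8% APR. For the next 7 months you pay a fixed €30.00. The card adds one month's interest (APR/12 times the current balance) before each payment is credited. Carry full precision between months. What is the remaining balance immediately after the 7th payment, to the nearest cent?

Monthly rate r = 13.8%/12 = 1.15% = 0.0115.
Each month: B ← B·(1+r) − €30.00.
Month 1: interest €14.20; balance after payment €1,219.20.
Month 2: interest €14.02; balance after payment €1,203.22.
Month 3: interest €13.84; balance after payment €1,187.06.
Month 4: interest €13.65; balance after payment €1,170.71.
Month 5: interest €13.46; balance after payment €1,154.17.
Month 6: interest €13.27; balance after payment €1,137.45.
Month 7: interest €13.08; balance after payment €1,120.53.

€1,120.53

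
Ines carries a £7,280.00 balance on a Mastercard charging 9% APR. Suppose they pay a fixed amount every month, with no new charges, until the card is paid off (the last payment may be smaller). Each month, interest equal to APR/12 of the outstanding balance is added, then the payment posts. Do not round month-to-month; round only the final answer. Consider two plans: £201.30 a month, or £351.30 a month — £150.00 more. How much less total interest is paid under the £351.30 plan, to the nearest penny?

Monthly rate r = 9%/12 = 0.75% = 0.0075.
At £201.30/mo: n = ⌈−ln(1 − rB₀/P)/ln(1+r)⌉ = 43 payments (last £69.73); total interest = total paid − £7,280.00 = £1,244.33.
At £351.30/mo: 23 payments (last £213.51); total interest £662.11.
Interest saved = £1,244.33 − £662.11 = £582.22.

£582.22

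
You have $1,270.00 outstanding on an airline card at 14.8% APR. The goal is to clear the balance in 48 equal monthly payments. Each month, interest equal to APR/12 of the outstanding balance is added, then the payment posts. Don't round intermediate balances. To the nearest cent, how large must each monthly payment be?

Monthly rate r = 14.8%/12 = 1.23333% = 0.0123333.
Level-payment amortization: P = B₀·r / (1 − (1+r)^(−n)) = 1270.00·0.0123333 / (1 − 1.01233^(−48)).
Denominator 1 − (1+r)^(−48) = 0.444773464.
P = 15.6633 / 0.444773464 ≈ 35.22.

$35.22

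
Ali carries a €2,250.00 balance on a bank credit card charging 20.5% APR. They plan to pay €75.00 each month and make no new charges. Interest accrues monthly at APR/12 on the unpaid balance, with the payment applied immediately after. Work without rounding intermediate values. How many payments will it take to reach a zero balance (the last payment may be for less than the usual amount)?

Monthly rate r = 20.5%/12 = 1.70833% = 0.0170833.
Recurrence: B ← B·(1+r) − €75.00.
Month 1: interest €38.44; balance after payment €2,213.44.
Month 2: interest €37.81; balance after payment €2,176.25.
Closed form: n = −ln(1 − rB₀/P)/ln(1+r) = −ln(0.4875)/ln(1.01708) ≈ 42.415, so the balance reaches zero during payment 43.

43 payments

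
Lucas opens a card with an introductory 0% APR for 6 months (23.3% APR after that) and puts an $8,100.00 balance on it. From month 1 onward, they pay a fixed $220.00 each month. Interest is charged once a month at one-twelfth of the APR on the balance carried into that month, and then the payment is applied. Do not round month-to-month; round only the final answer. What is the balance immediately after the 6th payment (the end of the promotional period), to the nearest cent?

Promo months 1–6 at r₀ = 0%/12 = 0; months 7+ at r₁ = 23.3%/12 = 0.0194167.
After month 6 (no interest yet): B = $8,100.00 − 6·$220.00 = $6,780.00.

$6,780.00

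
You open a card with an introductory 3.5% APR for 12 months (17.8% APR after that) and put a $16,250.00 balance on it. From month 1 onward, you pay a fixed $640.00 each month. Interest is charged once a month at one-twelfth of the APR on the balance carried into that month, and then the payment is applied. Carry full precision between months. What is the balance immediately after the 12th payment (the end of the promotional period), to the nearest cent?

$9,023.56

Promo months 1–12 at r₀ = 3.5%/12 = 0.00291667; months 13+ at r₁ = 17.8%/12 = 0.0148333.
After month 12: iterate B ← B·(1+r₀) − $640.00 for 12 months → $9,023.56.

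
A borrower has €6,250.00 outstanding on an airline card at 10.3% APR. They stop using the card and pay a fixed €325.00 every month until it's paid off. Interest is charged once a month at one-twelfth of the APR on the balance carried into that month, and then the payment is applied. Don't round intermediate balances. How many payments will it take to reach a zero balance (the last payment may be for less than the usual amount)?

Monthly rate r = 10.3%/12 = 0.858333% = 0.00858333.
Recurrence: B ← B·(1+r) − €325.00.
Month 1: interest €53.65; balance after payment €5,978.65.
Month 2: interest €51.32; balance after payment €5,704.96.
Closed form: n = −ln(1 − rB₀/P)/ln(1+r) = −ln(0.83494)/ln(1.00858) ≈ 21.108, so the balance reaches zero during payment 22.

22 payments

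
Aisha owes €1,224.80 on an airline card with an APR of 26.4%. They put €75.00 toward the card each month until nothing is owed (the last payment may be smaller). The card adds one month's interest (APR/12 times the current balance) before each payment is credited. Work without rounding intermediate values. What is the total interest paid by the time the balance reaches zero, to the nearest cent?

€309.61

Monthly rate r = 26.4%/12 = 2.2% = 0.022.
Payoff takes n = ⌈−ln(1 − rB₀/P)/ln(1+r)⌉ = ⌈20.456⌉ = 21 payments; the last is €34.41.
Total paid = 20·€75.00 + €34.41 = €1,534.41.
Total interest = total paid − principal = €1,534.41 − €1,224.80 = €309.61.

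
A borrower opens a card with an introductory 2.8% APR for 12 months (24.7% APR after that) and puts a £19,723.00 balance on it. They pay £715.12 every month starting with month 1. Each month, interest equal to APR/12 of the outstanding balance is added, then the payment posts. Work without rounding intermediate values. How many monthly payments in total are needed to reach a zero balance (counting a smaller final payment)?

32 payments

Promo months 1–12 at r₀ = 2.8%/12 = 0.00233333; months 13+ at r₁ = 24.7%/12 = 0.0205833.
After month 12: iterate B ← B·(1+r₀) − £715.12 for 12 months → £11,589.96.
Then at r₁ with £715.12/mo: n₂ = −ln(1 − r₁·B/P)/ln(1+r₁) ≈ 19.92 → 20 more payments.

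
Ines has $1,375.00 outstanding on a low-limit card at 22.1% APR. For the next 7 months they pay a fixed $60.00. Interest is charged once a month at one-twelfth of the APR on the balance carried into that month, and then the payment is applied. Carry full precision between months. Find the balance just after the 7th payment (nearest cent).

Monthly rate r = 22.1%/12 = 1.84167% = 0.0184167.
Each month: B ← B·(1+r) − $60.00.
Month 1: interest $25.32; balance after payment $1,340.32.
Month 2: interest $24.68; balance after payment $1,305.01.
Month 3: interest $24.03; balance after payment $1,269.04.
Month 4: interest $23.37; balance after payment $1,232.41.
Month 5: interest $22.70; balance after payment $1,195.11.
Month 6: interest $22.01; balance after payment $1,157.12.
Month 7: interest $21.31; balance after payment $1,118.43.

$1,118.43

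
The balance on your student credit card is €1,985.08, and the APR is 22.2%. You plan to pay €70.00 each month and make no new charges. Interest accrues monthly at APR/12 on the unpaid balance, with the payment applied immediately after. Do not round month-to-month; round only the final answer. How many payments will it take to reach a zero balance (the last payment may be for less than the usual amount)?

Monthly rate r = 22.2%/12 = 1.85% = 0.0185.
Recurrence: B ← B·(1+r) − €70.00.
Month 1: interest €36.72; balance after payment €1,951.80.
Month 2: interest €36.11; balance after payment €1,917.91.
Closed form: n = −ln(1 − rB₀/P)/ln(1+r) = −ln(0.47537)/ln(1.0185) ≈ 40.568, so the balance reaches zero during payment 41.

41 months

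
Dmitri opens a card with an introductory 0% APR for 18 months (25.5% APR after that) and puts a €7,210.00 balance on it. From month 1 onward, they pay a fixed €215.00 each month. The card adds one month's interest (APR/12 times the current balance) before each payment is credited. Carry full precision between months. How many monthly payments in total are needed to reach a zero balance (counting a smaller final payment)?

38 payments

Promo months 1–18 at r₀ = 0%/12 = 0; months 19+ at r₁ = 25.5%/12 = 0.02125.
After month 18 (no interest yet): B = €7,210.00 − 18·€215.00 = €3,340.00.
Then at r₁ with €215.00/mo: n₂ = −ln(1 − r₁·B/P)/ln(1+r₁) ≈ 19.05 → 20 more payments.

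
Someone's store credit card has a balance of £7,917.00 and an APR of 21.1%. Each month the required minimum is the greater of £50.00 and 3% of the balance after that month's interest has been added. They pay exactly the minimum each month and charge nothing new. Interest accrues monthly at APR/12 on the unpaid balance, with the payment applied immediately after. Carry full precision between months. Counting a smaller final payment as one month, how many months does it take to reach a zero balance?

171 months

Monthly rate r = 21.1%/12 = 1.75833% = 0.0175833.
While 3% of the post-interest balance exceeds £50.00, each month B ← (B·(1+r))·(1 − 0.03), i.e. B shrinks by the factor (1+r)·0.97 = 0.98706.
This holds for months 1–121. Entering month 122 the balance is £1,636.47; 3% of the post-interest balance is now below £50.00, so the flat £50.00 minimum applies from here.
From month 122 a fixed £50.00 at rate r clears £1,636.47 in 50 more payments. Total: 121 + 50 = 171 months.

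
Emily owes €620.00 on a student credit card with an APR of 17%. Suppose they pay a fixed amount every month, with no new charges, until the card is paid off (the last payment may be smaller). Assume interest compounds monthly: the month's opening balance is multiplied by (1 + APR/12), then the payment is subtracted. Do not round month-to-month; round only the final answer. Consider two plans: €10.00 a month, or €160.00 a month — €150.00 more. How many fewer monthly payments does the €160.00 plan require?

145 fewer payments

Monthly rate r = 17%/12 = 1.41667% = 0.0141667.
At €10.00/mo: n = ⌈−ln(1 − rB₀/P)/ln(1+r)⌉ = 150 payments (last €7.44); total interest = total paid − €620.00 = €877.44.
At €160.00/mo: 5 payments (last €2.19); total interest €22.19.
Payments saved = 150 − 5 = 145.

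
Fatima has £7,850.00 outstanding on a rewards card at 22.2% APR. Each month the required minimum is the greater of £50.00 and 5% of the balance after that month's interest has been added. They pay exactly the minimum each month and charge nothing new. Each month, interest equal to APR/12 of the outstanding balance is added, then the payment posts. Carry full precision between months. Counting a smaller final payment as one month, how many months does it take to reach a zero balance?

88 months

Monthly rate r = 22.2%/12 = 1.85% = 0.0185.
While 5% of the post-interest balance exceeds £50.00, each month B ← (B·(1+r))·(1 − 0.05), i.e. B shrinks by the factor (1+r)·0.95 = 0.96757.
This holds for months 1–64. Entering month 65 the balance is £952.11; 5% of the post-interest balance is now below £50.00, so the flat £50.00 minimum applies from here.
From month 65 a fixed £50.00 at rate r clears £952.11 in 24 more payments. Total: 64 + 24 = 88 months.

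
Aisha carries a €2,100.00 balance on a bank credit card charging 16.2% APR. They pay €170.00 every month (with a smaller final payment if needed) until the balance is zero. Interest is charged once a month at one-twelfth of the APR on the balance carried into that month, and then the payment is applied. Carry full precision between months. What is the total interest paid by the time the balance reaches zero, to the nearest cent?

€213.13

Monthly rate r = 16.2%/12 = 1.35% = 0.0135.
Payoff takes n = ⌈−ln(1 − rB₀/P)/ln(1+r)⌉ = ⌈13.605⌉ = 14 payments; the last is €103.13.
Total paid = 13·€170.00 + €103.13 = €2,313.13.
Total interest = total paid − principal = €2,313.13 − €2,100.00 = €213.13.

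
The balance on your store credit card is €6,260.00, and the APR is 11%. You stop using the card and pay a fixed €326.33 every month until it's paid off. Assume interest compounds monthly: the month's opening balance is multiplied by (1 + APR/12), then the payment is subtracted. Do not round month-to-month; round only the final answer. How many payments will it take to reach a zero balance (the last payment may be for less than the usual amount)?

22 months

Monthly rate r = 11%/12 = 0.916667% = 0.00916667.
Recurrence: B ← B·(1+r) − €326.33.
Month 1: interest €57.38; balance after payment €5,991.05.
Month 2: interest €54.92; balance after payment €5,719.64.
Closed form: n = −ln(1 − rB₀/P)/ln(1+r) = −ln(0.82416)/ln(1.00917) ≈ 21.194, so the balance reaches zero during payment 22.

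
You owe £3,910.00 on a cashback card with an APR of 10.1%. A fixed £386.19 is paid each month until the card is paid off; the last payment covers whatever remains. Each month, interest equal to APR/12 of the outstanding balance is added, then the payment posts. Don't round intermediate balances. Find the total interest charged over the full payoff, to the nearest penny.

Monthly rate r = 10.1%/12 = 0.841667% = 0.00841667.
Payoff takes n = ⌈−ln(1 − rB₀/P)/ln(1+r)⌉ = ⌈10.627⌉ = 11 payments; the last is £242.36.
Total paid = 10·£386.19 + £242.36 = £4,104.26.
Total interest = total paid − principal = £4,104.26 − £3,910.00 = £194.26.

£194.26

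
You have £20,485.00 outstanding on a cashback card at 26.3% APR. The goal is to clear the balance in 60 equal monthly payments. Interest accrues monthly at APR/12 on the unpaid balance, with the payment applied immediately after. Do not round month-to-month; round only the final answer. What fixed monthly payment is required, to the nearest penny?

£616.97

Monthly rate r = 26.3%/12 = 2.19167% = 0.0219167.
Level-payment amortization: P = B₀·r / (1 − (1+r)^(−n)) = 20485.00·0.0219167 / (1 − 1.02192^(−60)).
Denominator 1 − (1+r)^(−60) = 0.727685312.
P = 448.963 / 0.727685312 ≈ 616.97.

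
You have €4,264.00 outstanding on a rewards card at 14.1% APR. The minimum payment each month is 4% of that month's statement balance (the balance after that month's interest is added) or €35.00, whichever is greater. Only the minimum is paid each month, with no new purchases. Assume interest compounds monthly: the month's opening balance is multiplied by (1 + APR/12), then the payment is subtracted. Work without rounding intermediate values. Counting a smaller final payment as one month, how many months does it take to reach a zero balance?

Monthly rate r = 14.1%/12 = 1.175% = 0.01175.
While 4% of the post-interest balance exceeds €35.00, each month B ← (B·(1+r))·(1 − 0.04), i.e. B shrinks by the factor (1+r)·0.96 = 0.97128.
This holds for months 1–55. Entering month 56 the balance is €858.54; 4% of the post-interest balance is now below €35.00, so the flat €35.00 minimum applies from here.
From month 56 a fixed €35.00 at rate r clears €858.54 in 30 more payments. Total: 55 + 30 = 85 months.

85 months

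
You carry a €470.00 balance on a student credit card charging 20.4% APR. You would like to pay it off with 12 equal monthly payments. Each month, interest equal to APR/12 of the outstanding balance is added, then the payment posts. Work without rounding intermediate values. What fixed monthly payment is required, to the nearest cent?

Monthly rate r = 20.4%/12 = 1.7% = 0.017.
Level-payment amortization: P = B₀·r / (1 − (1+r)^(−n)) = 470.00·0.017 / (1 − 1.017^(−12)).
Denominator 1 − (1+r)^(−12) = 0.183138242.
P = 7.99 / 0.183138242 ≈ 43.63.

€43.63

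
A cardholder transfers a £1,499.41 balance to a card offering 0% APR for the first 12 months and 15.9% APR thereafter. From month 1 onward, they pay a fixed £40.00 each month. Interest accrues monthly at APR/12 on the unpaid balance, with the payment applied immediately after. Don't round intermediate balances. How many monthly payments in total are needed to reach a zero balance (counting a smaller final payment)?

44 payments

Promo months 1–12 at r₀ = 0%/12 = 0; months 13+ at r₁ = 15.9%/12 = 0.01325.
After month 12 (no interest yet): B = £1,499.41 − 12·£40.00 = £1,019.41.
Then at r₁ with £40.00/mo: n₂ = −ln(1 − r₁·B/P)/ln(1+r₁) ≈ 31.30 → 32 more payments.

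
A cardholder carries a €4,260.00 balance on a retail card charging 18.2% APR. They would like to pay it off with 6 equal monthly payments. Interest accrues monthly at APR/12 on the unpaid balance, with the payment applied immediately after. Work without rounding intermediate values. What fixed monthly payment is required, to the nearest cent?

Monthly rate r = 18.2%/12 = 1.51667% = 0.0151667.
Level-payment amortization: P = B₀·r / (1 − (1+r)^(−n)) = 4260.00·0.0151667 / (1 − 1.01517^(−6)).
Denominator 1 − (1+r)^(−6) = 0.0863583167.
P = 64.61 / 0.0863583167 ≈ 748.16.

€748.16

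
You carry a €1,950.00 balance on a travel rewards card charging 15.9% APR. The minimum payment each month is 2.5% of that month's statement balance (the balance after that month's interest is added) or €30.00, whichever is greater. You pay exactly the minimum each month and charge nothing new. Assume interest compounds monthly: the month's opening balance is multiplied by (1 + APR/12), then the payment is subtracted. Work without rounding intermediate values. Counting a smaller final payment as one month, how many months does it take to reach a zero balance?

98 months

Monthly rate r = 15.9%/12 = 1.325% = 0.01325.
While 2.5% of the post-interest balance exceeds €30.00, each month B ← (B·(1+r))·(1 − 0.025), i.e. B shrinks by the factor (1+r)·0.975 = 0.98792.
This holds for months 1–42. Entering month 43 the balance is €1,170.38; 2.5% of the post-interest balance is now below €30.00, so the flat €30.00 minimum applies from here.
From month 43 a fixed €30.00 at rate r clears €1,170.38 in 56 more payments. Total: 42 + 56 = 98 months.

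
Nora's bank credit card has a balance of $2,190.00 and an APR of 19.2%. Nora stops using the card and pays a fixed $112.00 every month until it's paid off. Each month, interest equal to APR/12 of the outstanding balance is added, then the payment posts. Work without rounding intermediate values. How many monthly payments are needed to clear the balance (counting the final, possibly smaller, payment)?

24 payments

Monthly rate r = 19.2%/12 = 1.6% = 0.016.
Recurrence: B ← B·(1+r) − $112.00.
Month 1: interest $35.04; balance after payment $2,113.04.
Month 2: interest $33.81; balance after payment $2,034.85.
Closed form: n = −ln(1 − rB₀/P)/ln(1+r) = −ln(0.68714)/ln(1.016) ≈ 23.638, so the balance reaches zero during payment 24.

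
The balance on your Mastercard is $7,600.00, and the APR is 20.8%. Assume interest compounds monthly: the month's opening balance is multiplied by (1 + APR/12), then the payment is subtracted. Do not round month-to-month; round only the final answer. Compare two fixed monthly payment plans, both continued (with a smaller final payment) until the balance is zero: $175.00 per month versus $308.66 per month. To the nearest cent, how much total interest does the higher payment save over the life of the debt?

$4,234.53

Monthly rate r = 20.8%/12 = 1.73333% = 0.0173333.
At $175.00/mo: n = ⌈−ln(1 − rB₀/P)/ln(1+r)⌉ = 82 payments (last $55.65); total interest = total paid − $7,600.00 = $6,630.65.
At $308.66/mo: 33 payments (last $119.00); total interest $2,396.12.
Interest saved = $6,630.65 − $2,396.12 = $4,234.53.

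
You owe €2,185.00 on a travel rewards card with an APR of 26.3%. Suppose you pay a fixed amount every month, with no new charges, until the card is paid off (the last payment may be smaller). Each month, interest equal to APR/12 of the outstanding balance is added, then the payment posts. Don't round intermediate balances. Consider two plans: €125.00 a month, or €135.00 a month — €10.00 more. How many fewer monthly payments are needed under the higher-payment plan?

Monthly rate r = 26.3%/12 = 2.19167% = 0.0219167.
At €125.00/mo: n = ⌈−ln(1 − rB₀/P)/ln(1+r)⌉ = 23 payments (last €35.42); total interest = total paid − €2,185.00 = €600.42.
At €135.00/mo: 21 payments (last €28.14); total interest €543.14.
Payments saved = 23 − 21 = 2.

2 fewer payments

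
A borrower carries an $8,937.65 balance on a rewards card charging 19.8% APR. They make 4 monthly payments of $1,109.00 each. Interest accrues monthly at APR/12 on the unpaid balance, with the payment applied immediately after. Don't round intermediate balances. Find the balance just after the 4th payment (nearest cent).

$4,995.29

Monthly rate r = 19.8%/12 = 1.65% = 0.0165.
Each month: B ← B·(1+r) − $1,109.00.
Month 1: interest $147.47; balance after payment $7,976.12.
Month 2: interest $131.61; balance after payment $6,998.73.
Month 3: interest $115.48; balance after payment $6,005.21.
Month 4: interest $99.09; balance after payment $4,995.29.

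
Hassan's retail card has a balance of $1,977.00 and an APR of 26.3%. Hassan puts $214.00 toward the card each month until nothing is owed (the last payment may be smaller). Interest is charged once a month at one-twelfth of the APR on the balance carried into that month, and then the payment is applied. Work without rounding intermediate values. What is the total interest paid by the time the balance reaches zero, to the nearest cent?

$256.75

Monthly rate r = 26.3%/12 = 2.19167% = 0.0219167.
Payoff takes n = ⌈−ln(1 − rB₀/P)/ln(1+r)⌉ = ⌈10.435⌉ = 11 payments; the last is $93.75.
Total paid = 10·$214.00 + $93.75 = $2,233.75.
Total interest = total paid − principal = $2,233.75 − $1,977.00 = $256.75.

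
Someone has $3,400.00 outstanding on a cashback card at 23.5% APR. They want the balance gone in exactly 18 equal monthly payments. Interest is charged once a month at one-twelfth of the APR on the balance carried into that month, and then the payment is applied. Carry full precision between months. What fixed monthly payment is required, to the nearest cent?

Monthly rate r = 23.5%/12 = 1.95833% = 0.0195833.
Level-payment amortization: P = B₀·r / (1 − (1+r)^(−n)) = 3400.00·0.0195833 / (1 − 1.01958^(−18)).
Denominator 1 − (1+r)^(−18) = 0.294672361.
P = 66.5833 / 0.294672361 ≈ 225.96.

$225.96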